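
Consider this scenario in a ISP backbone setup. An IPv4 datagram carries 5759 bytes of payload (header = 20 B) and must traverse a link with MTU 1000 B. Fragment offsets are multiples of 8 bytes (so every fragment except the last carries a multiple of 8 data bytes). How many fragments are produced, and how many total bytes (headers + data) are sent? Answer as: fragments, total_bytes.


Max data per non-final fragment = floor((MTU - header)/8)*8 = floor((1000 - 20)/8)*8 = floor(980/8)*8 = 976 B
Final fragment needs no 8-byte alignment: it can carry up to MTU - header = 980 B
Non-final fragments needed = ceil((payload - 980) / 976) = ceil(4779/976) = ceil(4.8965) = 5
Number of fragments = 5 + 1 = 6
Fragment sizes (data): 5 * 976 B + 879 B (last, 879 <= 980 OK)
Total bytes sent = payload + n_frags * header = 5759 + 6*20 = 5759 + 120 = 5879 B

6, 5879


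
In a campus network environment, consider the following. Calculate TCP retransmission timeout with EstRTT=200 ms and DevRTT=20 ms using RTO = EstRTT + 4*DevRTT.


Given: EstRTT = 200 ms, DevRTT = 20 ms
Timeout = EstRTT + 4 * DevRTT
4 * DevRTT = 4 * 20 = 80
Timeout = 200 + 80 = 280 ms

280


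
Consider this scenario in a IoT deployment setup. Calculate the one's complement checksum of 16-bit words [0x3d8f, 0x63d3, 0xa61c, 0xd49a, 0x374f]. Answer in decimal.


Given words: [0x3d8f, 0x63d3, 0xa61c, 0xd49a, 0x374f]
Step 1: Sum all words
Raw sum = 15759 + 25555 + 42524 + 54426 + 14159 = 152423
Step 2: Fold carry: (21351 + 2) = 21353
One's complement = ~21353 & 0xFFFF = 44182

44182


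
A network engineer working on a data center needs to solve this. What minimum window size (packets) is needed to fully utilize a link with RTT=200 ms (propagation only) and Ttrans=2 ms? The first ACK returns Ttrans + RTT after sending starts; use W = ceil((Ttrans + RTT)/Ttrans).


Given: Ttrans = 2 ms, RTT = 200 ms (= 2 * Tprop, Tprop = 100 ms)
Time until first ACK returns = Ttrans + RTT = 2 + 200 = 202 ms
Need W * Ttrans >= Ttrans + RTT  ->  W >= (Ttrans + RTT) / Ttrans
(Ttrans + RTT) / Ttrans = 202 / 2 = 101
W_min = ceil(101) = 101

101


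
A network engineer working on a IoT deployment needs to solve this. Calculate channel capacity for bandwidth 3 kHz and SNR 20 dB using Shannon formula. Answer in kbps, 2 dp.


Given: B = 3 kHz, SNR = 20 dB
SNR linear = 10^(20/10) = 100
1 + SNR = 101
log2(101) = 6.6582114828
C = 3 * 1000 * 6.6582114828 = 19974.6344 bps
C = 19.974634 kbps -> 19.97 kbps (2 dp)

19.97


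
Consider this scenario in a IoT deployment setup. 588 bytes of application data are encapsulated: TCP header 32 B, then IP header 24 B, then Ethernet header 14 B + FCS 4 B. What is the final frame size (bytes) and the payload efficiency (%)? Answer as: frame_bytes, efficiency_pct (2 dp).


TCP segment = 588 + 32 = 620 B
IP packet = 620 + 24 = 644 B
Ethernet frame = 644 + 14 + 4 = 662 B
Efficiency = app / frame = 588 / 662 = 0.888218 = 88.8218% -> 88.82% (2 dp)

662, 88.82


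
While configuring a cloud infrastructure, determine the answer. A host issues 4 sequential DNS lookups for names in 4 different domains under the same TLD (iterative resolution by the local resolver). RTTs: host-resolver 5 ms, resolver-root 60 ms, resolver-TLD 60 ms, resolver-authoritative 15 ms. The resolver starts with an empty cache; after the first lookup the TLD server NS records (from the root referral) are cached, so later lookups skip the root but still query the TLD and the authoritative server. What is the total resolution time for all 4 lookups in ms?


Lookup 1 (cold cache): local + root + TLD + auth = 5 + 60 + 60 + 15 = 140 ms
Lookups 2..4 (TLD NS cached -> skip root; new domain -> still ask TLD and auth): local + TLD + auth = 5 + 60 + 15 = 80 ms each
Remaining 3 lookups: 3 * 80 = 240 ms
Total = 140 + 240 = 380 ms

380


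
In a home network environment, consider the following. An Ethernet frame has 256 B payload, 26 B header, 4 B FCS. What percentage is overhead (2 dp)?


Given: payload = 256 B, header = 26 B, trailer = 4 B
Overhead bytes = header + trailer = 26 + 4 = 30
Total frame = payload + overhead = 256 + 30 = 286
Overhead % = 30 / 286 * 100 = 10.4895% -> 10.49% (2 dp)

10.49


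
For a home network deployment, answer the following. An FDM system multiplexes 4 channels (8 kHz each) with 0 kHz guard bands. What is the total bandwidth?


Given: 4 channels, 8 kHz each, guard = 0 kHz
Channel bandwidth = 4 * 8 = 32 kHz
Guard bands = 3 gaps * 0 kHz = 0 kHz
Total = 32 + 0 = 32 kHz

32


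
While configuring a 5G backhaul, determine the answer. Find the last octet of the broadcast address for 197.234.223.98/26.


Given: IP = 197.234.223.98, prefix = /26
Host bits = 32 - 26 = 6
Network last octet = 98 AND mask = 64
Host part size = 2^6 - 1 = 63
Broadcast last octet = 64 OR 63 = 127

127


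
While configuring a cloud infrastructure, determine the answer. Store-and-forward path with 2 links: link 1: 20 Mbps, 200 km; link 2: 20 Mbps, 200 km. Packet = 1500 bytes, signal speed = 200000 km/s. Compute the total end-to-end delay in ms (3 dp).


Packet = 1500 bytes = 12000 bits. Store-and-forward: sum (t_trans + t_prop) per link.
Link 1: t_trans = 12000/(20*10^6) s = 0.6000 ms; t_prop = 200/200000 s = 1.0000 ms; subtotal = 1.6000 ms
Link 2: t_trans = 12000/(20*10^6) s = 0.6000 ms; t_prop = 200/200000 s = 1.0000 ms; subtotal = 1.6000 ms
End-to-end = 1.6000 + 1.6000 = 3.2000 ms -> 3.200 ms (3 dp)

3.200


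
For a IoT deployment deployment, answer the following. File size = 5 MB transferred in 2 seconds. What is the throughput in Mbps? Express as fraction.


Given: file = 5 MB, time = 2 s
File in Mb = 5 * 8 = 40 Mb
Throughput = 40 / 2 Mbps
Throughput = 20 Mbps

20


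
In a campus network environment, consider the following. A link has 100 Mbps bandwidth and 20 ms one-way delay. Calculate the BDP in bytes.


Given: bandwidth = 100 Mbps, delay = 20 ms
BDP in bits = 100 * 10^6 * 20 / 1000
BDP in bits = 2000000
BDP in bytes = 2000000 / 8 = 250000

250000


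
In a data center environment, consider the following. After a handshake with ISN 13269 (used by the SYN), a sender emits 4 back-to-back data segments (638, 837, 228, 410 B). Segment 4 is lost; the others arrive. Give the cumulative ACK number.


SYN uses sequence number 13269; first data byte = ISN + 1 = 13270.
Segment 1: SEQ = 13270, len = 638 B, covers [13270, 13907]
Segment 2: SEQ = 13908, len = 837 B, covers [13908, 14744]
Segment 3: SEQ = 14745, len = 228 B, covers [14745, 14972]
Segment 4: SEQ = 14973, len = 410 B, covers [14973, 15382] [LOST]
In-order data received: bytes [13270, 14972] (segments 1..3).
Segment 4 missing -> gap begins at byte 14973.
Cumulative ACK = next expected in-order byte = 13270 + 638 + 837 + 228 = 14973

14973


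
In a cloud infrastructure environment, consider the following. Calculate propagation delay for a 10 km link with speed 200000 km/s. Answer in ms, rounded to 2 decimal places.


Given: distance = 10 km, speed = 200000 km/s
Delay = distance / speed = 10 / 200000 seconds
Delay in ms = 10 * 1000 / 200000
Delay = 0.0500 ms
Rounded to 2 dp = 0.05 ms

0.05


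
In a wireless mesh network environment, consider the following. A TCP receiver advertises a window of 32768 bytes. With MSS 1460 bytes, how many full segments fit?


Given: RWND = 32768 bytes, MSS = 1460 bytes
Full segments = floor(RWND / MSS)
Full segments = floor(32768 / 1460)
Full segments = floor(22.4438) = 22

22


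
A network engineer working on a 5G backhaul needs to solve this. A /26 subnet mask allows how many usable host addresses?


Given: subnet mask /26
Host bits = 32 - 26 = 6
Total addresses = 2^6 = 64
Usable hosts = 64 - 2 (network + broadcast) = 62

62


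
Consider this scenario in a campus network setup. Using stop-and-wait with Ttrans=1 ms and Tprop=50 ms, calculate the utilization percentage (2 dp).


Given: Ttrans = 1 ms, Tprop = 50 ms
RTT = 2 * Tprop = 2 * 50 = 100 ms
U = Ttrans / (Ttrans + RTT)
U = 1 / (1 + 100)
U = 1 / 101 = 0.009901
U% = 0.99%

0.99


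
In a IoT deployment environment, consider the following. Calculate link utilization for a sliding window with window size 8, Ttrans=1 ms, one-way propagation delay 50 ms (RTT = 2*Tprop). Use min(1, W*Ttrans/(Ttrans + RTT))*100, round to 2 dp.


Given: W = 8, Ttrans = 1 ms, RTT = 100 ms (= 2 * Tprop, Tprop = 50 ms)
Cycle time = Ttrans + RTT = 1 + 100 = 101 ms (first packet sent until its ACK returns)
W * Ttrans = 8 * 1 = 8 ms of sending per cycle
W * Ttrans / (Ttrans + RTT) = 8 / 101 = 0.079208
U = min(1, 0.079208) = 0.079208
U% = 7.92%

7.92


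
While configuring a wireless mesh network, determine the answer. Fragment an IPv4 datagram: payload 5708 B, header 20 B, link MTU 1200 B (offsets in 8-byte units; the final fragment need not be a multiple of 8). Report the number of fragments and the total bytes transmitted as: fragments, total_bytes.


Max data per non-final fragment = floor((MTU - header)/8)*8 = floor((1200 - 20)/8)*8 = floor(1180/8)*8 = 1176 B
Final fragment needs no 8-byte alignment: it can carry up to MTU - header = 1180 B
Non-final fragments needed = ceil((payload - 1180) / 1176) = ceil(4528/1176) = ceil(3.8503) = 4
Number of fragments = 4 + 1 = 5
Fragment sizes (data): 4 * 1176 B + 1004 B (last, 1004 <= 1180 OK)
Total bytes sent = payload + n_frags * header = 5708 + 5*20 = 5708 + 100 = 5808 B

5, 5808


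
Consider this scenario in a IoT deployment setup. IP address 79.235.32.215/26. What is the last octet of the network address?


Given: IP = 79.235.32.215, prefix = /26
Subnet mask = 255.255.255.192
Last octet of IP: 215
Last octet of mask: 192
Network last octet = 215 AND 192 = 192

192


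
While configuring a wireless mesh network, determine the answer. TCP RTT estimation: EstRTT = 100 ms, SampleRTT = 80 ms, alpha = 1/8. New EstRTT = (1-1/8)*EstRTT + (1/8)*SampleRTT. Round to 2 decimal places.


Given: EstRTT = 100 ms, SampleRTT = 80 ms, alpha = 1/8
New EstRTT = (1 - alpha) * EstRTT + alpha * SampleRTT
(7/8) * 100 = 87.5
(1/8) * 80 = 10
New EstRTT = 87.5 + 10 = 97.5 ms -> 97.50 ms (2 dp)

97.50


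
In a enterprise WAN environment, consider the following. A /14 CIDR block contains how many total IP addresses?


Given: CIDR prefix /14
Host bits = 32 - 14 = 18
Total addresses = 2^18 = 262144

262144


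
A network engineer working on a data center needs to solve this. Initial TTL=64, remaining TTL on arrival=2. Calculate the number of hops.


Given: initial TTL = 64, received TTL = 2
Hops = initial TTL - received TTL
Hops = 64 - 2 = 62

62


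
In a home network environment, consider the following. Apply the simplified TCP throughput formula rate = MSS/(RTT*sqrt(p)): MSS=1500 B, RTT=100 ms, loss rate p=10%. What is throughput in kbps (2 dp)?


Given: MSS = 1500 bytes, RTT = 100 ms, loss = 10%
RTT in seconds = 100 / 1000 = 0.1
Loss rate = 10% = 0.1
sqrt(loss) = sqrt(0.1) = 0.316227766017
Throughput (bytes/s) = 1500 / (0.1 * 0.316227766017) = 47434.1649
Throughput (kbps) = 47434.1649 * 8 / 1000 = 379.473319 -> 379.47 kbps (2 dp)

379.47


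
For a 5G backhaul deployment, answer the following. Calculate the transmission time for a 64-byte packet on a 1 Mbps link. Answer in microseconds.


Given: packet = 64 bytes, bandwidth = 1 Mbps
Packet in bits = 64 * 8 = 512 bits
Bandwidth = 1 * 10^6 = 1000000 bps
Time = 512 / 1000000 seconds
Time in us = 512 * 10^6 / 1000000 = 512

512


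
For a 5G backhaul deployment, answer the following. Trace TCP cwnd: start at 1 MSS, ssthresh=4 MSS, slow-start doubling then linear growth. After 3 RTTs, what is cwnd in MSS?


RTT 0: cwnd = 1 MSS (initial)
RTT 1: cwnd = 2 MSS (slow start, doubled)
RTT 2: cwnd = 4 MSS (slow start, doubled)
RTT 3: cwnd = 5 MSS (congestion avoidance, +1)

5


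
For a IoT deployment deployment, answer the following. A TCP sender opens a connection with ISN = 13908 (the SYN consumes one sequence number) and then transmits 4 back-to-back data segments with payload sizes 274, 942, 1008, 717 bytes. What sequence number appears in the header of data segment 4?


The SYN occupies sequence number ISN = 13908, so the first data byte is ISN + 1 = 13909.
SEQ of data segment i = (ISN + 1) + sum of payload sizes of segments 1..i-1.
Segment 1: SEQ = 13909, payload = 274 bytes
Segment 2: SEQ = 14183, payload = 942 bytes
Segment 3: SEQ = 15125, payload = 1008 bytes
Segment 4: SEQ = 16133, payload = 717 bytes
SEQ of segment 4 = 13909 + 274 + 942 + 1008 = 16133

16133


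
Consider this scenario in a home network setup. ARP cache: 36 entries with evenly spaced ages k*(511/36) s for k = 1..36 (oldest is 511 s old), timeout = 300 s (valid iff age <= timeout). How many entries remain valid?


Ages are k * 511/36 s for k = 1..36 (spacing = 14.1944 s).
Entry k is valid iff k * 511/36 <= 300 iff k <= 36 * 300 / 511 = 21.1350
n_valid = floor(21.1350) = 21
(n_stale = 36 - 21 = 15)

21


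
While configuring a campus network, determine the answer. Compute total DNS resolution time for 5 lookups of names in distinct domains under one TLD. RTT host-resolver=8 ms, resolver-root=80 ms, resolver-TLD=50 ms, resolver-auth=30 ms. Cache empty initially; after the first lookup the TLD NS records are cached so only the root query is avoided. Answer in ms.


Lookup 1 (cold cache): local + root + TLD + auth = 8 + 80 + 50 + 30 = 168 ms
Lookups 2..5 (TLD NS cached -> skip root; new domain -> still ask TLD and auth): local + TLD + auth = 8 + 50 + 30 = 88 ms each
Remaining 4 lookups: 4 * 88 = 352 ms
Total = 168 + 352 = 520 ms

520


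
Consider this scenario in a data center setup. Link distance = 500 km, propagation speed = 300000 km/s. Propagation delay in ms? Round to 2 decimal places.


Given: distance = 500 km, speed = 300000 km/s
Delay = distance / speed = 500 / 300000 seconds
Delay in ms = 500 * 1000 / 300000
Delay = 1.6667 ms
Rounded to 2 dp = 1.67 ms

1.67


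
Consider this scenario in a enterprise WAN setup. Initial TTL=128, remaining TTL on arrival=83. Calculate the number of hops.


Given: initial TTL = 128, received TTL = 83
Hops = initial TTL - received TTL
Hops = 128 - 83 = 45

45


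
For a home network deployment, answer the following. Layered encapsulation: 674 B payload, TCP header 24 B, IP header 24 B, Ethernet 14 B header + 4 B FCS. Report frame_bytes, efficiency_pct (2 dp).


TCP segment = 674 + 24 = 698 B
IP packet = 698 + 24 = 722 B
Ethernet frame = 722 + 14 + 4 = 740 B
Efficiency = app / frame = 674 / 740 = 0.910811 = 91.0811% -> 91.08% (2 dp)

740, 91.08


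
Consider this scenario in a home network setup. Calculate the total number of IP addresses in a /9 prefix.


Given: CIDR prefix /9
Host bits = 32 - 9 = 23
Total addresses = 2^23 = 8388608

8388608


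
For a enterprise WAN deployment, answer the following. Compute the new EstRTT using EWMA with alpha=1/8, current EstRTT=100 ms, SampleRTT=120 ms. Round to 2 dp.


Given: EstRTT = 100 ms, SampleRTT = 120 ms, alpha = 1/8
New EstRTT = (1 - alpha) * EstRTT + alpha * SampleRTT
(7/8) * 100 = 87.5
(1/8) * 120 = 15
New EstRTT = 87.5 + 15 = 102.5 ms -> 102.50 ms (2 dp)

102.50


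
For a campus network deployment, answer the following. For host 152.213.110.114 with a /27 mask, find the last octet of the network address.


Given: IP = 152.213.110.114, prefix = /27
Subnet mask = 255.255.255.224
Last octet of IP: 114
Last octet of mask: 224
Network last octet = 114 AND 224 = 96

96


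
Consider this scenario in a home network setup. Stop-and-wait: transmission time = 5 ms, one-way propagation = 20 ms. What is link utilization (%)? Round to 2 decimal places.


Given: Ttrans = 5 ms, Tprop = 20 ms
RTT = 2 * Tprop = 2 * 20 = 40 ms
U = Ttrans / (Ttrans + RTT)
U = 5 / (5 + 40)
U = 5 / 45 = 0.111111
U% = 11.11%

11.11


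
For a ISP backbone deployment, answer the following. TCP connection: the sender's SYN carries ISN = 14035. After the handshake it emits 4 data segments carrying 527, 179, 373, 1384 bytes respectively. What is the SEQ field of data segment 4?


The SYN occupies sequence number ISN = 14035, so the first data byte is ISN + 1 = 14036.
SEQ of data segment i = (ISN + 1) + sum of payload sizes of segments 1..i-1.
Segment 1: SEQ = 14036, payload = 527 bytes
Segment 2: SEQ = 14563, payload = 179 bytes
Segment 3: SEQ = 14742, payload = 373 bytes
Segment 4: SEQ = 15115, payload = 1384 bytes
SEQ of segment 4 = 14036 + 527 + 179 + 373 = 15115

15115


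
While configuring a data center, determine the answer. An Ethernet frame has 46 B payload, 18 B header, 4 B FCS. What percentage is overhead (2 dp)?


Given: payload = 46 B, header = 18 B, trailer = 4 B
Overhead bytes = header + trailer = 18 + 4 = 22
Total frame = payload + overhead = 46 + 22 = 68
Overhead % = 22 / 68 * 100 = 32.3529% -> 32.35% (2 dp)

32.35


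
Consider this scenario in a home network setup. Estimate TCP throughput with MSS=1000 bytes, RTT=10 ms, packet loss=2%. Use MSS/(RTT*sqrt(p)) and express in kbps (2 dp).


Given: MSS = 1000 bytes, RTT = 10 ms, loss = 2%
RTT in seconds = 10 / 1000 = 0.01
Loss rate = 2% = 0.02
sqrt(loss) = sqrt(0.02) = 0.141421356237
Throughput (bytes/s) = 1000 / (0.01 * 0.141421356237) = 707106.7812
Throughput (kbps) = 707106.7812 * 8 / 1000 = 5656.854249 -> 5656.85 kbps (2 dp)

5656.85


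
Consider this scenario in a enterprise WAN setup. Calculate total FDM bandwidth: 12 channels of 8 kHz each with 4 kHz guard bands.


Given: 12 channels, 8 kHz each, guard = 4 kHz
Channel bandwidth = 12 * 8 = 96 kHz
Guard bands = 11 gaps * 4 kHz = 44 kHz
Total = 96 + 44 = 140 kHz

140


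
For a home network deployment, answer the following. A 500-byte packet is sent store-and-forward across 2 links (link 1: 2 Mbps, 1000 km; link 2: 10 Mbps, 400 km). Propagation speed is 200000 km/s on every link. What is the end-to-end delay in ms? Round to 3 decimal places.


Packet = 500 bytes = 4000 bits. Store-and-forward: sum (t_trans + t_prop) per link.
Link 1: t_trans = 4000/(2*10^6) s = 2.0000 ms; t_prop = 1000/200000 s = 5.0000 ms; subtotal = 7.0000 ms
Link 2: t_trans = 4000/(10*10^6) s = 0.4000 ms; t_prop = 400/200000 s = 2.0000 ms; subtotal = 2.4000 ms
End-to-end = 7.0000 + 2.4000 = 9.4000 ms -> 9.400 ms (3 dp)

9.400


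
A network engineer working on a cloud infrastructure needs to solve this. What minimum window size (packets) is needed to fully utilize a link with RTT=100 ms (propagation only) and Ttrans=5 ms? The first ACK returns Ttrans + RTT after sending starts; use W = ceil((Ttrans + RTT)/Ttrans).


Given: Ttrans = 5 ms, RTT = 100 ms (= 2 * Tprop, Tprop = 50 ms)
Time until first ACK returns = Ttrans + RTT = 5 + 100 = 105 ms
Need W * Ttrans >= Ttrans + RTT  ->  W >= (Ttrans + RTT) / Ttrans
(Ttrans + RTT) / Ttrans = 105 / 5 = 21
W_min = ceil(21) = 21

21


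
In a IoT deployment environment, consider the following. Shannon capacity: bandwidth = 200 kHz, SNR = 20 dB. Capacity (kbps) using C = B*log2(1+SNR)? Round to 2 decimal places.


Given: B = 200 kHz, SNR = 20 dB
SNR linear = 10^(20/10) = 100
1 + SNR = 101
log2(101) = 6.6582114828
C = 200 * 1000 * 6.6582114828 = 1331642.2966 bps
C = 1331.642297 kbps -> 1331.64 kbps (2 dp)

1331.64


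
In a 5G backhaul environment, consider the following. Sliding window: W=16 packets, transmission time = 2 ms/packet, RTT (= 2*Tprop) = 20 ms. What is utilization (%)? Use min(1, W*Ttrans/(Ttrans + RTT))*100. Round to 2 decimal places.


Given: W = 16, Ttrans = 2 ms, RTT = 20 ms (= 2 * Tprop, Tprop = 10 ms)
Cycle time = Ttrans + RTT = 2 + 20 = 22 ms (first packet sent until its ACK returns)
W * Ttrans = 16 * 2 = 32 ms of sending per cycle
W * Ttrans / (Ttrans + RTT) = 32 / 22 = 1.454545
U = min(1, 1.454545) = 1.000000
U% = 100.00%

100.00


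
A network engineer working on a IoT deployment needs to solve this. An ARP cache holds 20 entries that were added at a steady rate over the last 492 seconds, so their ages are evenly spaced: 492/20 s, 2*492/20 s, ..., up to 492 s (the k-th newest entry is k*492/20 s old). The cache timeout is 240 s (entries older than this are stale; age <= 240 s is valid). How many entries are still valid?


Ages are k * 492/20 s for k = 1..20 (spacing = 24.6000 s).
Entry k is valid iff k * 492/20 <= 240 iff k <= 20 * 240 / 492 = 9.7561
n_valid = floor(9.7561) = 9
(n_stale = 20 - 9 = 11)

9


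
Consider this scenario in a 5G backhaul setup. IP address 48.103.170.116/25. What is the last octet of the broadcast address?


Given: IP = 48.103.170.116, prefix = /25
Host bits = 32 - 25 = 7
Network last octet = 116 AND mask = 0
Host part size = 2^7 - 1 = 127
Broadcast last octet = 0 OR 127 = 127

127


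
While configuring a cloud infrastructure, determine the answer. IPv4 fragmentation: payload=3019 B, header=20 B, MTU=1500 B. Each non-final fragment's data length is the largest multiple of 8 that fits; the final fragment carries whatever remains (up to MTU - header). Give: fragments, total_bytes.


Max data per non-final fragment = floor((MTU - header)/8)*8 = floor((1500 - 20)/8)*8 = floor(1480/8)*8 = 1480 B
Final fragment needs no 8-byte alignment: it can carry up to MTU - header = 1480 B
Non-final fragments needed = ceil((payload - 1480) / 1480) = ceil(1539/1480) = ceil(1.0399) = 2
Number of fragments = 2 + 1 = 3
Fragment sizes (data): 2 * 1480 B + 59 B (last, 59 <= 1480 OK)
Total bytes sent = payload + n_frags * header = 3019 + 3*20 = 3019 + 60 = 3079 B

3, 3079


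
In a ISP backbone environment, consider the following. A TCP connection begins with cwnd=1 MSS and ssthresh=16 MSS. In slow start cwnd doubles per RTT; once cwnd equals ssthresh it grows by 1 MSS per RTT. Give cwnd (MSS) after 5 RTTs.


RTT 0: cwnd = 1 MSS (initial)
RTT 1: cwnd = 2 MSS (slow start, doubled)
RTT 2: cwnd = 4 MSS (slow start, doubled)
RTT 3: cwnd = 8 MSS (slow start, doubled)
RTT 4: cwnd = 16 MSS (slow start, doubled)
RTT 5: cwnd = 17 MSS (congestion avoidance, +1)

17


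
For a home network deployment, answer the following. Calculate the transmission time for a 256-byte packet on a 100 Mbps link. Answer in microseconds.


Given: packet = 256 bytes, bandwidth = 100 Mbps
Packet in bits = 256 * 8 = 2048 bits
Bandwidth = 100 * 10^6 = 100000000 bps
Time = 2048 / 100000000 seconds
Time in us = 2048 * 10^6 / 100000000 = 20.48

20.48


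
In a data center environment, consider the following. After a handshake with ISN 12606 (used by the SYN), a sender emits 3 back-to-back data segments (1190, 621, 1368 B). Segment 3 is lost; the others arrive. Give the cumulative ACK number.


SYN uses sequence number 12606; first data byte = ISN + 1 = 12607.
Segment 1: SEQ = 12607, len = 1190 B, covers [12607, 13796]
Segment 2: SEQ = 13797, len = 621 B, covers [13797, 14417]
Segment 3: SEQ = 14418, len = 1368 B, covers [14418, 15785] [LOST]
In-order data received: bytes [12607, 14417] (segments 1..2).
Segment 3 missing -> gap begins at byte 14418.
Cumulative ACK = next expected in-order byte = 12607 + 1190 + 621 = 14418

14418


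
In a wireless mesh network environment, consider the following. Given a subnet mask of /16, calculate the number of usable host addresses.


Given: subnet mask /16
Host bits = 32 - 16 = 16
Total addresses = 2^16 = 65536
Usable hosts = 65536 - 2 (network + broadcast) = 65534

65534


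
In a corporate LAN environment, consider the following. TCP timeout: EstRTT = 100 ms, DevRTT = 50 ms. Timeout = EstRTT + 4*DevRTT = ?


Given: EstRTT = 100 ms, DevRTT = 50 ms
Timeout = EstRTT + 4 * DevRTT
4 * DevRTT = 4 * 50 = 200
Timeout = 100 + 200 = 300 ms

300


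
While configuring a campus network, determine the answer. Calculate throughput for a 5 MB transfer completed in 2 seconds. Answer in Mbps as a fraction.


Given: file = 5 MB, time = 2 s
File in Mb = 5 * 8 = 40 Mb
Throughput = 40 / 2 Mbps
Throughput = 20 Mbps

20


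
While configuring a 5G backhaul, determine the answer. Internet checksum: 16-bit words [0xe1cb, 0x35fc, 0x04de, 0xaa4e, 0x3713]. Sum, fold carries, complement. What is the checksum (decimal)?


Given words: [0xe1cb, 0x35fc, 0x04de, 0xaa4e, 0x3713]
Step 1: Sum all words
Raw sum = 57803 + 13820 + 1246 + 43598 + 14099 = 130566
Step 2: Fold carry: (65030 + 1) = 65031
One's complement = ~65031 & 0xFFFF = 504

504


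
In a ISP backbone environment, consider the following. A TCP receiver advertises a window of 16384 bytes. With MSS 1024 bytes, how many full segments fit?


Given: RWND = 16384 bytes, MSS = 1024 bytes
Full segments = floor(RWND / MSS)
Full segments = floor(16384 / 1024)
Full segments = floor(16.0) = 16

16


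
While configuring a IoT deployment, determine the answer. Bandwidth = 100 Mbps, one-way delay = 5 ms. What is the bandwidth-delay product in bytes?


Given: bandwidth = 100 Mbps, delay = 5 ms
BDP in bits = 100 * 10^6 * 5 / 1000
BDP in bits = 500000
BDP in bytes = 500000 / 8 = 62500

62500


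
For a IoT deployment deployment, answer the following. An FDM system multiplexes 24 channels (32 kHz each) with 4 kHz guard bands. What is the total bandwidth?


Given: 24 channels, 32 kHz each, guard = 4 kHz
Channel bandwidth = 24 * 32 = 768 kHz
Guard bands = 23 gaps * 4 kHz = 92 kHz
Total = 768 + 92 = 860 kHz

860


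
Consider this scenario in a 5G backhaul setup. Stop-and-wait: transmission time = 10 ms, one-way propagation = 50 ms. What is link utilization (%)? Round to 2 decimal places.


Given: Ttrans = 10 ms, Tprop = 50 ms
RTT = 2 * Tprop = 2 * 50 = 100 ms
U = Ttrans / (Ttrans + RTT)
U = 10 / (10 + 100)
U = 10 / 110 = 0.090909
U% = 9.09%

9.09


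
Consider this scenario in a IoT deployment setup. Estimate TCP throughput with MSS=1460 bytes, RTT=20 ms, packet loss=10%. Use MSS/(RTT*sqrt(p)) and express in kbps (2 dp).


Given: MSS = 1460 bytes, RTT = 20 ms, loss = 10%
RTT in seconds = 20 / 1000 = 0.02
Loss rate = 10% = 0.1
sqrt(loss) = sqrt(0.1) = 0.316227766017
Throughput (bytes/s) = 1460 / (0.02 * 0.316227766017) = 230846.2692
Throughput (kbps) = 230846.2692 * 8 / 1000 = 1846.770154 -> 1846.77 kbps (2 dp)

1846.77


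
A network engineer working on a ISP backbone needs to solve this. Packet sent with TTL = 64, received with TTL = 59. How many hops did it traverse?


Given: initial TTL = 64, received TTL = 59
Hops = initial TTL - received TTL
Hops = 64 - 59 = 5

5


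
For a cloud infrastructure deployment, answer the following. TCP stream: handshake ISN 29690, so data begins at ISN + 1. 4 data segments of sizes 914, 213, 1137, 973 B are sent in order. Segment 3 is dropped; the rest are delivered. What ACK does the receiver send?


SYN uses sequence number 29690; first data byte = ISN + 1 = 29691.
Segment 1: SEQ = 29691, len = 914 B, covers [29691, 30604]
Segment 2: SEQ = 30605, len = 213 B, covers [30605, 30817]
Segment 3: SEQ = 30818, len = 1137 B, covers [30818, 31954] [LOST]
Segment 4: SEQ = 31955, len = 973 B, covers [31955, 32927]
In-order data received: bytes [29691, 30817] (segments 1..2).
Segment 3 missing -> gap begins at byte 30818; later segments buffered out of order.
Cumulative ACK = next expected in-order byte = 29691 + 914 + 213 = 30818

30818


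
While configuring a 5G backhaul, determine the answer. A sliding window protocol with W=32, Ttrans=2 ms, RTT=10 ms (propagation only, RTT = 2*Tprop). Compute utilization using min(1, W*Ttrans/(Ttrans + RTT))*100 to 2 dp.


Given: W = 32, Ttrans = 2 ms, RTT = 10 ms (= 2 * Tprop, Tprop = 5 ms)
Cycle time = Ttrans + RTT = 2 + 10 = 12 ms (first packet sent until its ACK returns)
W * Ttrans = 32 * 2 = 64 ms of sending per cycle
W * Ttrans / (Ttrans + RTT) = 64 / 12 = 5.333333
U = min(1, 5.333333) = 1.000000
U% = 100.00%

100.00


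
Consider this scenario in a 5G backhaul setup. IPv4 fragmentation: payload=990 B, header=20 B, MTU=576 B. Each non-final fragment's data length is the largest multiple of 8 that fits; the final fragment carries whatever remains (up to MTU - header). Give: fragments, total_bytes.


Max data per non-final fragment = floor((MTU - header)/8)*8 = floor((576 - 20)/8)*8 = floor(556/8)*8 = 552 B
Final fragment needs no 8-byte alignment: it can carry up to MTU - header = 556 B
Non-final fragments needed = ceil((payload - 556) / 552) = ceil(434/552) = ceil(0.7862) = 1
Number of fragments = 1 + 1 = 2
Fragment sizes (data): 1 * 552 B + 438 B (last, 438 <= 556 OK)
Total bytes sent = payload + n_frags * header = 990 + 2*20 = 990 + 40 = 1030 B

2, 1030


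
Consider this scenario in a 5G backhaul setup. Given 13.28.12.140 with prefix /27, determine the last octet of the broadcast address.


Given: IP = 13.28.12.140, prefix = /27
Host bits = 32 - 27 = 5
Network last octet = 140 AND mask = 128
Host part size = 2^5 - 1 = 31
Broadcast last octet = 128 OR 31 = 159

159


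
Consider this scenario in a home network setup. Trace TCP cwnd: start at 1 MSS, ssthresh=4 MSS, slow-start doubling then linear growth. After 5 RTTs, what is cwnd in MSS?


RTT 0: cwnd = 1 MSS (initial)
RTT 1: cwnd = 2 MSS (slow start, doubled)
RTT 2: cwnd = 4 MSS (slow start, doubled)
RTT 3: cwnd = 5 MSS (congestion avoidance, +1)
RTT 4: cwnd = 6 MSS (congestion avoidance, +1)
RTT 5: cwnd = 7 MSS (congestion avoidance, +1)

7


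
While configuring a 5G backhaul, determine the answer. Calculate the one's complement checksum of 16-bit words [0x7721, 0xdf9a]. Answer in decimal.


Given words: [0x7721, 0xdf9a]
Step 1: Sum all words
Raw sum = 30497 + 57242 = 87739
Step 2: Fold carry: (22203 + 1) = 22204
One's complement = ~22204 & 0xFFFF = 43331

43331


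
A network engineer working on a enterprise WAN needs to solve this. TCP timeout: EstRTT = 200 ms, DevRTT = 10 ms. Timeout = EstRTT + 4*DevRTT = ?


Given: EstRTT = 200 ms, DevRTT = 10 ms
Timeout = EstRTT + 4 * DevRTT
4 * DevRTT = 4 * 10 = 40
Timeout = 200 + 40 = 240 ms

240


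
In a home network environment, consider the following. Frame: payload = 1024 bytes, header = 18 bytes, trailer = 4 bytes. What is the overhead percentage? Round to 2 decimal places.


Given: payload = 1024 B, header = 18 B, trailer = 4 B
Overhead bytes = header + trailer = 18 + 4 = 22
Total frame = payload + overhead = 1024 + 22 = 1046
Overhead % = 22 / 1046 * 100 = 2.1033% -> 2.10% (2 dp)

2.10


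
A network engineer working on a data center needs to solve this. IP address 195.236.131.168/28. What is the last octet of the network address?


Given: IP = 195.236.131.168, prefix = /28
Subnet mask = 255.255.255.240
Last octet of IP: 168
Last octet of mask: 240
Network last octet = 168 AND 240 = 160

160


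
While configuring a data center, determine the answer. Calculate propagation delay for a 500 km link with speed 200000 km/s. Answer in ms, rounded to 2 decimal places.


Given: distance = 500 km, speed = 200000 km/s
Delay = distance / speed = 500 / 200000 seconds
Delay in ms = 500 * 1000 / 200000
Delay = 2.5000 ms
Rounded to 2 dp = 2.50 ms

2.50


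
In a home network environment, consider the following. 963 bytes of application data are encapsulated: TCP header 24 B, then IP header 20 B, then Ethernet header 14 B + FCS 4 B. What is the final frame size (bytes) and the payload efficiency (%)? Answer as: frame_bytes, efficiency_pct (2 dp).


TCP segment = 963 + 24 = 987 B
IP packet = 987 + 20 = 1007 B
Ethernet frame = 1007 + 14 + 4 = 1025 B
Efficiency = app / frame = 963 / 1025 = 0.939512 = 93.9512% -> 93.95% (2 dp)

1025, 93.95


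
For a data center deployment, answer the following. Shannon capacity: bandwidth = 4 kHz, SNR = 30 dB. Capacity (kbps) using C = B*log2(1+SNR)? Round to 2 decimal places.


Given: B = 4 kHz, SNR = 30 dB
SNR linear = 10^(30/10) = 1000
1 + SNR = 1001
log2(1001) = 9.9672262588
C = 4 * 1000 * 9.9672262588 = 39868.9050 bps
C = 39.868905 kbps -> 39.87 kbps (2 dp)

39.87


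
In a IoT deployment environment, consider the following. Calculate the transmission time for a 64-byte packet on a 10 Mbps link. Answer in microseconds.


Given: packet = 64 bytes, bandwidth = 10 Mbps
Packet in bits = 64 * 8 = 512 bits
Bandwidth = 10 * 10^6 = 10000000 bps
Time = 512 / 10000000 seconds
Time in us = 512 * 10^6 / 10000000 = 51.2

51.2


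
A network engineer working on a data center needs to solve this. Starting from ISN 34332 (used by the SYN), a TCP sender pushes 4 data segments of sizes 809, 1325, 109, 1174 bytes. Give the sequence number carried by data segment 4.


The SYN occupies sequence number ISN = 34332, so the first data byte is ISN + 1 = 34333.
SEQ of data segment i = (ISN + 1) + sum of payload sizes of segments 1..i-1.
Segment 1: SEQ = 34333, payload = 809 bytes
Segment 2: SEQ = 35142, payload = 1325 bytes
Segment 3: SEQ = 36467, payload = 109 bytes
Segment 4: SEQ = 36576, payload = 1174 bytes
SEQ of segment 4 = 34333 + 809 + 1325 + 109 = 36576

36576


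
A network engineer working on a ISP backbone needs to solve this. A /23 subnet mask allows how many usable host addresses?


Given: subnet mask /23
Host bits = 32 - 23 = 9
Total addresses = 2^9 = 512
Usable hosts = 512 - 2 (network + broadcast) = 510

510


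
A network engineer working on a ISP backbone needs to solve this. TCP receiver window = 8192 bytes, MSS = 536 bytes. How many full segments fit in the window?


Given: RWND = 8192 bytes, MSS = 536 bytes
Full segments = floor(RWND / MSS)
Full segments = floor(8192 / 536)
Full segments = floor(15.2836) = 15

15


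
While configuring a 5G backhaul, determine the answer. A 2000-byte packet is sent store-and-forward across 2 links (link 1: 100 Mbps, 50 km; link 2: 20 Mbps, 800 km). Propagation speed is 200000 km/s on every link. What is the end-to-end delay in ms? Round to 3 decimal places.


Packet = 2000 bytes = 16000 bits. Store-and-forward: sum (t_trans + t_prop) per link.
Link 1: t_trans = 16000/(100*10^6) s = 0.1600 ms; t_prop = 50/200000 s = 0.2500 ms; subtotal = 0.4100 ms
Link 2: t_trans = 16000/(20*10^6) s = 0.8000 ms; t_prop = 800/200000 s = 4.0000 ms; subtotal = 4.8000 ms
End-to-end = 0.4100 + 4.8000 = 5.2100 ms -> 5.210 ms (3 dp)

5.210


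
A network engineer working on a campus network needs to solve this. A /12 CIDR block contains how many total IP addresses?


Given: CIDR prefix /12
Host bits = 32 - 12 = 20
Total addresses = 2^20 = 1048576

1048576


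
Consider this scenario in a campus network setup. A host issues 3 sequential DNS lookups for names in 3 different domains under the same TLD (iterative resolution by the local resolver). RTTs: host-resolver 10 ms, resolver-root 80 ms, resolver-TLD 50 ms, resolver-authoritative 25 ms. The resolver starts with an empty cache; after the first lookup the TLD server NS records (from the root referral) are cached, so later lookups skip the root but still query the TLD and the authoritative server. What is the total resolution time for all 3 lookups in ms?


Lookup 1 (cold cache): local + root + TLD + auth = 10 + 80 + 50 + 25 = 165 ms
Lookups 2..3 (TLD NS cached -> skip root; new domain -> still ask TLD and auth): local + TLD + auth = 10 + 50 + 25 = 85 ms each
Remaining 2 lookups: 2 * 85 = 170 ms
Total = 165 + 170 = 335 ms

335


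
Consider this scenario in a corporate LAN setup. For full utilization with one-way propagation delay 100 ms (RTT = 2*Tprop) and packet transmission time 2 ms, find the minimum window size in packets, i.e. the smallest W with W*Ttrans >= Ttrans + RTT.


Given: Ttrans = 2 ms, RTT = 200 ms (= 2 * Tprop, Tprop = 100 ms)
Time until first ACK returns = Ttrans + RTT = 2 + 200 = 202 ms
Need W * Ttrans >= Ttrans + RTT  ->  W >= (Ttrans + RTT) / Ttrans
(Ttrans + RTT) / Ttrans = 202 / 2 = 101
W_min = ceil(101) = 101

101


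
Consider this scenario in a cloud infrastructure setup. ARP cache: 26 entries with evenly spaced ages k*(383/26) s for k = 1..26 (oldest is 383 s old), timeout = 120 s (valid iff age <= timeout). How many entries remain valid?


Ages are k * 383/26 s for k = 1..26 (spacing = 14.7308 s).
Entry k is valid iff k * 383/26 <= 120 iff k <= 26 * 120 / 383 = 8.1462
n_valid = floor(8.1462) = 8
(n_stale = 26 - 8 = 18)

8


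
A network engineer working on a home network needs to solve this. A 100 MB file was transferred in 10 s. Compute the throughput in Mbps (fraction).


Given: file = 100 MB, time = 10 s
File in Mb = 100 * 8 = 800 Mb
Throughput = 800 / 10 Mbps
Throughput = 80 Mbps

80


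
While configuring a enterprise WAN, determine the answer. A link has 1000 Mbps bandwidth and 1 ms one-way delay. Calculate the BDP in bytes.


Given: bandwidth = 1000 Mbps, delay = 1 ms
BDP in bits = 1000 * 10^6 * 1 / 1000
BDP in bits = 1000000
BDP in bytes = 1000000 / 8 = 125000

125000


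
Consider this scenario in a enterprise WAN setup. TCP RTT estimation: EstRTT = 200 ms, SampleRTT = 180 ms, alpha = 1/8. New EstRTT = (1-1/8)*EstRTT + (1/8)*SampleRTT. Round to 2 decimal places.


Given: EstRTT = 200 ms, SampleRTT = 180 ms, alpha = 1/8
New EstRTT = (1 - alpha) * EstRTT + alpha * SampleRTT
(7/8) * 200 = 175
(1/8) * 180 = 22.5
New EstRTT = 175 + 22.5 = 197.5 ms -> 197.50 ms (2 dp)

197.50


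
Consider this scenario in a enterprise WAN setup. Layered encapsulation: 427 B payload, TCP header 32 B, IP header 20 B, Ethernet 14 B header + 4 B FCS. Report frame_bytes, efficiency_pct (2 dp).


TCP segment = 427 + 32 = 459 B
IP packet = 459 + 20 = 479 B
Ethernet frame = 479 + 14 + 4 = 497 B
Efficiency = app / frame = 427 / 497 = 0.859155 = 85.9155% -> 85.92% (2 dp)

497, 85.92


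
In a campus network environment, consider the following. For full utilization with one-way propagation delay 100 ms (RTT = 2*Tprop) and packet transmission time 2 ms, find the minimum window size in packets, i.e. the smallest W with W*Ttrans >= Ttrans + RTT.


Given: Ttrans = 2 ms, RTT = 200 ms (= 2 * Tprop, Tprop = 100 ms)
Time until first ACK returns = Ttrans + RTT = 2 + 200 = 202 ms
Need W * Ttrans >= Ttrans + RTT  ->  W >= (Ttrans + RTT) / Ttrans
(Ttrans + RTT) / Ttrans = 202 / 2 = 101
W_min = ceil(101) = 101

101


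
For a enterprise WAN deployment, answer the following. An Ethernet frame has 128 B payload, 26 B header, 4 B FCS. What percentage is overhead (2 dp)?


Given: payload = 128 B, header = 26 B, trailer = 4 B
Overhead bytes = header + trailer = 26 + 4 = 30
Total frame = payload + overhead = 128 + 30 = 158
Overhead % = 30 / 158 * 100 = 18.9873% -> 18.99% (2 dp)

18.99


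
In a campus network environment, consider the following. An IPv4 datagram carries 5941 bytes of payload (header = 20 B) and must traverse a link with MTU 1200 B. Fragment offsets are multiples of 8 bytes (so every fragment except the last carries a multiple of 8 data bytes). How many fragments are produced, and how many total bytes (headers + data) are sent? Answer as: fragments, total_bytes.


Max data per non-final fragment = floor((MTU - header)/8)*8 = floor((1200 - 20)/8)*8 = floor(1180/8)*8 = 1176 B
Final fragment needs no 8-byte alignment: it can carry up to MTU - header = 1180 B
Non-final fragments needed = ceil((payload - 1180) / 1176) = ceil(4761/1176) = ceil(4.0485) = 5
Number of fragments = 5 + 1 = 6
Fragment sizes (data): 5 * 1176 B + 61 B (last, 61 <= 1180 OK)
Total bytes sent = payload + n_frags * header = 5941 + 6*20 = 5941 + 120 = 6061 B

6, 6061


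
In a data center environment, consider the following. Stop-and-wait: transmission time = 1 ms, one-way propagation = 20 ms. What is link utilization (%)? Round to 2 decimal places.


Given: Ttrans = 1 ms, Tprop = 20 ms
RTT = 2 * Tprop = 2 * 20 = 40 ms
U = Ttrans / (Ttrans + RTT)
U = 1 / (1 + 40)
U = 1 / 41 = 0.02439
U% = 2.44%

2.44


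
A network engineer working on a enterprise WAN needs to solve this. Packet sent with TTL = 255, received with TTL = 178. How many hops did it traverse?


Given: initial TTL = 255, received TTL = 178
Hops = initial TTL - received TTL
Hops = 255 - 178 = 77

77


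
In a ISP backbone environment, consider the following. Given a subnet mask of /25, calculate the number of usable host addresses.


Given: subnet mask /25
Host bits = 32 - 25 = 7
Total addresses = 2^7 = 128
Usable hosts = 128 - 2 (network + broadcast) = 126

126


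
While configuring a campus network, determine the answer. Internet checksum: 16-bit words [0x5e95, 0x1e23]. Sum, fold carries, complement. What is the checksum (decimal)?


Given words: [0x5e95, 0x1e23]
Step 1: Sum all words
Raw sum = 24213 + 7715 = 31928
One's complement = ~31928 & 0xFFFF = 33607

33607
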